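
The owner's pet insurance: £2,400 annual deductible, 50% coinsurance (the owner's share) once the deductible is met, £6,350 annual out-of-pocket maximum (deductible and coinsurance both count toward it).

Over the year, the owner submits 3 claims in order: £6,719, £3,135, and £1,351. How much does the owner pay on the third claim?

£223

#1 (£6,719): £2,400 to deductible, leaving £4,319; 50% of £4,319 = £2,159.50. Cost to owner: £4,559.50. OOP to date £4,559.50.
#2 (£3,135): 50% coinsurance on £3,135 = £1,567.50. Cost to owner: £1,567.50. OOP to date £6,127.
#3 (£1,351): deductible already satisfied, so owner's share is 50% × £1,351 = £675.50. That would push OOP to £6,802.50, over the £6,350 cap, so owner pays £6,350 − £6,127 = £223.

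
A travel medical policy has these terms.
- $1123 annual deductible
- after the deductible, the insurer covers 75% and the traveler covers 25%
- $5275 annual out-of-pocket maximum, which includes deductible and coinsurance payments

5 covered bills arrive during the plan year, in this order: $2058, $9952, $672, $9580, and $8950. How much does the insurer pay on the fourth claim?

Claim 1 — $2058: $1123 finishes the deductible; $935 goes to coinsurance; coinsurance $935 × 25% = $233.75. Cost to traveler: $1356.75. OOP to date $1356.75. Insurer: $2058 − $1356.75 = $701.25.
Claim 2 — $9952: 25% coinsurance on $9952 = $2488. Cost to traveler: $2488. OOP to date $3844.75. Insurer: $9952 − $2488 = $7464.
Claim 3 — $672: deductible met; 25% of $672 = $168. Cost to traveler: $168. OOP to date $4012.75. Insurer: $672 − $168 = $504.
Claim 4 — $9580: deductible met; 25% of $9580 = $2395. That would push OOP to $6407.75, over the $5275 cap, so traveler pays $5275 − $4012.75 = $1262.25. Insurer: $9580 − $1262.25 = $8317.75.

$8317.75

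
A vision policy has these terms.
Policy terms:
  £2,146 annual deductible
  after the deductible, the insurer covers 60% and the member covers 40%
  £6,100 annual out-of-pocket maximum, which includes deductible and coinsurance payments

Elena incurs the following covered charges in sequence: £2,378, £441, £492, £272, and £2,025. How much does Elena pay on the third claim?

£196.80

Claim 1 — £2,378: £2,146 finishes the deductible; £232 goes to coinsurance; coinsurance £232 × 40% = £92.80. Cost to member: £2,238.80. OOP to date £2,238.80.
Claim 2 — £441: deductible already satisfied, so member's share is 40% × £441 = £176.40. Member owes £176.40 (running OOP £2,415.20).
Claim 3 — £492: deductible met; 40% of £492 = £196.80. Member owes £196.80 (running OOP £2,612).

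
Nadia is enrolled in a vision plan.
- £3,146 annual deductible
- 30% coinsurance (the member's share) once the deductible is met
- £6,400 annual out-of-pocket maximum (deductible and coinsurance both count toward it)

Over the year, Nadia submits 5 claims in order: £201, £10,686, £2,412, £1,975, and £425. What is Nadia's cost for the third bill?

Claim 1 — £201: all of it applies to the deductible. Cost to member: £201. OOP to date £201.
Claim 2 — £10,686: £2,945 finishes the deductible; £7,741 goes to coinsurance; member's 30% is £2,322.30. Member pays £5,267.30; OOP now £5,468.30.
Claim 3 — £2,412: deductible already satisfied, so member's share is 30% × £2,412 = £723.60. Member owes £723.60 (running OOP £6,191.90).

£723.60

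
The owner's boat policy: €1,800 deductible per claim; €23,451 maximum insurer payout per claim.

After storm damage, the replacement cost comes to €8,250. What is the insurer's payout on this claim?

Less the €1,800 deductible: €8,250 − €1,800 = €6,450.
That's under the €23,451 cap, so the insurer reimburses the full €6,450.

€6,450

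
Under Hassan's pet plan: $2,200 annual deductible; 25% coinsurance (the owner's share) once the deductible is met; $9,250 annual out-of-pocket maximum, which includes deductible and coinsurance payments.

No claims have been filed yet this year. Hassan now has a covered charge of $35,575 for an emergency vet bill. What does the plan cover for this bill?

The full $2,200 deductible is still open; $2,200 of this bill applies to it.
The remaining $33,375 (= $35,575 − $2,200) moves to coinsurance.
Coinsurance: $33,375 × 25% = $8,343.75.
So the owner owes $2,200 + $8,343.75 = $10,543.75 before any cap.
That would bring total out-of-pocket to $10,543.75, past the $9,250 cap. The owner is capped at $9,250 − $0 = $9,250 on this claim.
The insurer covers the remainder: $35,575 − $9,250 = $26,325.

$26,325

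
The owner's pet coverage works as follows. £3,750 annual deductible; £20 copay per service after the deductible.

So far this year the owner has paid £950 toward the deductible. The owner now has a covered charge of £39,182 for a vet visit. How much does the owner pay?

£2,820

£950 of the £3,750 deductible is already met, leaving £2,800.
That leaves £39,182 − £2,800 = £36,382 for the copay.
Copay on this service: £20.
That puts the owner's cost at £2,800 + £20 = £2,820.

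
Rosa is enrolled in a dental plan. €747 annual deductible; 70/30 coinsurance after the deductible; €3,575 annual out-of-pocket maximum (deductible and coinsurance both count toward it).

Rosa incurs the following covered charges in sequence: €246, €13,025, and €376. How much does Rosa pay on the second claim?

€3,329

Bill 1, €246: fully absorbed by the deductible. Patient owes €246 (running OOP €246).
Bill 2, €13,025: deductible takes €501, €12,524 remains; 30% of €12,524 = €3,757.20. Claim cost before the cap: €501 + €3,757.20 = €4,258.20. OOP would hit €4,504.20 > €3,575, so the cap limits the patient to €3,575 − €246 = €3,329.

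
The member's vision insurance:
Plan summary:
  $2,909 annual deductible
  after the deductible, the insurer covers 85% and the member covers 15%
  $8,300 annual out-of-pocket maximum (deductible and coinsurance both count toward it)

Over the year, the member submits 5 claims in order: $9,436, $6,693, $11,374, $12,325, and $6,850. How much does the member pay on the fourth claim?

Bill 1, $9,436: $2,909 finishes the deductible; $6,527 goes to coinsurance; member's 15% is $979.05. Member pays $3,888.05; OOP now $3,888.05.
Bill 2, $6,693: 15% coinsurance on $6,693 = $1,003.95. Member owes $1,003.95 (running OOP $4,892).
Bill 3, $11,374: 15% coinsurance on $11,374 = $1,706.10. Member pays $1,706.10; OOP now $6,598.10.
Bill 4, $12,325: deductible met; 15% of $12,325 = $1,848.75. That would push OOP to $8,446.85, over the $8,300 cap, so member pays $8,300 − $6,598.10 = $1,701.90.

$1,701.90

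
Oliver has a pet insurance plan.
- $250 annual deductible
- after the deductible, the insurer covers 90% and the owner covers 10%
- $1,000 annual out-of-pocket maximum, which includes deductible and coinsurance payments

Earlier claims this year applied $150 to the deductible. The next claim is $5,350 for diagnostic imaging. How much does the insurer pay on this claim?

Deductible still to meet: $250 − $150 = $100.
The remaining $5,250 (= $5,350 − $100) moves to coinsurance.
Coinsurance: $5,250 × 10% = $525.
Owner responsibility before any cap: $100 + $525 = $625.
Year-to-date out-of-pocket becomes $150 + $625 = $775, still under the $1,000 maximum, so no cap applies.
The plan picks up $5,350 − $625 = $4,725.

$4,725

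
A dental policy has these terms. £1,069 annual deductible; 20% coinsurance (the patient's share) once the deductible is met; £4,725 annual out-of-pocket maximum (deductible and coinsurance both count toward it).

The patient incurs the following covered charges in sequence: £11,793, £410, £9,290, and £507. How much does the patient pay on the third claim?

#1 (£11,793): £1,069 finishes the deductible; £10,724 goes to coinsurance; coinsurance £10,724 × 20% = £2,144.80. Patient pays £3,213.80; OOP now £3,213.80.
#2 (£410): 20% coinsurance on £410 = £82. Cost to patient: £82. OOP to date £3,295.80.
#3 (£9,290): 20% coinsurance on £9,290 = £1,858. OOP would hit £5,153.80 > £4,725, so the cap limits the patient to £4,725 − £3,295.80 = £1,429.20.

£1,429.20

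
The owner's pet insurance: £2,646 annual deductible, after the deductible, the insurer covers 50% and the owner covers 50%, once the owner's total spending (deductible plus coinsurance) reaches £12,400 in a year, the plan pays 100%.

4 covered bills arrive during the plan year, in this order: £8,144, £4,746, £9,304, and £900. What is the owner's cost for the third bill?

£4,632

Claim 1 (£8,144): £2,646 to deductible, leaving £5,498; owner's 50% is £2,749. Cost to owner: £5,395. OOP to date £5,395.
Claim 2 (£4,746): deductible already satisfied, so owner's share is 50% × £4,746 = £2,373. Owner pays £2,373; OOP now £7,768.
Claim 3 (£9,304): deductible met; 50% of £9,304 = £4,652. That would push OOP to £12,420, over the £12,400 cap, so owner pays £12,400 − £7,768 = £4,632.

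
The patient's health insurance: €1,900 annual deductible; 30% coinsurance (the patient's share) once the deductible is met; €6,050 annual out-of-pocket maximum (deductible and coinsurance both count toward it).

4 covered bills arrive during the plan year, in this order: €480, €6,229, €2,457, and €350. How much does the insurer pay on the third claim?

€1,719.90

Claim 1 — €480: entire amount goes to the deductible. Patient pays €480; OOP now €480. Insurer: €480 − €480 = €0.
Claim 2 — €6,229: €1,420 to deductible, leaving €4,809; coinsurance €4,809 × 30% = €1,442.70. Patient pays €2,862.70; OOP now €3,342.70. Insurer: €6,229 − €2,862.70 = €3,366.30.
Claim 3 — €2,457: 30% coinsurance on €2,457 = €737.10. Patient owes €737.10 (running OOP €4,079.80). Plan pays €2,457 − €737.10 = €1,719.90.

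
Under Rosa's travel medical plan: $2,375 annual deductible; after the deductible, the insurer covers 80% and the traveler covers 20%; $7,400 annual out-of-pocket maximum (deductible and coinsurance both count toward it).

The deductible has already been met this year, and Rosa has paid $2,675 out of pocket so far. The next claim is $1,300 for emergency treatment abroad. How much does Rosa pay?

$260

The deductible is already satisfied, so the full bill goes to coinsurance.
Coinsurance: $1,300 × 20% = $260.
Cumulative spending $2,675 + $260 = $2,935 stays under the $7,400 maximum.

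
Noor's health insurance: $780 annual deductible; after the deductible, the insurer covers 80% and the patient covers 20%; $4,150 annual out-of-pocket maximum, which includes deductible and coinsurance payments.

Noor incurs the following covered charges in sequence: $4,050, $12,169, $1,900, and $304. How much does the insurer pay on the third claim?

$1,617.80

Bill 1, $4,050: $780 finishes the deductible; $3,270 goes to coinsurance; 20% of $3,270 = $654. Patient owes $1,434 (running OOP $1,434). Plan pays $4,050 − $1,434 = $2,616.
Bill 2, $12,169: 20% coinsurance on $12,169 = $2,433.80. Patient pays $2,433.80; OOP now $3,867.80. Plan pays $12,169 − $2,433.80 = $9,735.20.
Bill 3, $1,900: deductible already satisfied, so patient's share is 20% × $1,900 = $380. Adding that to $3,867.80 gives $4,247.80, past the $4,150 cap; patient pays only $4,150 − $3,867.80 = $282.20. Insurer: $1,900 − $282.20 = $1,617.80.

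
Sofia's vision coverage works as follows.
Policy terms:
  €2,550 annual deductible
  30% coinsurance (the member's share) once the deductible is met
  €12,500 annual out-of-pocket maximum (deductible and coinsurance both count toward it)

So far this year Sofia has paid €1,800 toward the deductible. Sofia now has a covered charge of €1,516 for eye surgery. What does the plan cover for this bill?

€536.20

Remaining deductible: €2,550 − €1,800 = €750.
The remaining €766 (= €1,516 − €750) moves to coinsurance.
30% of €766 = €229.80 falls to the member.
That puts the member's cost at €750 + €229.80 = €979.80 before any cap.
Cumulative spending €1,800 + €979.80 = €2,779.80 stays under the €12,500 maximum.
The plan picks up €1,516 − €979.80 = €536.20.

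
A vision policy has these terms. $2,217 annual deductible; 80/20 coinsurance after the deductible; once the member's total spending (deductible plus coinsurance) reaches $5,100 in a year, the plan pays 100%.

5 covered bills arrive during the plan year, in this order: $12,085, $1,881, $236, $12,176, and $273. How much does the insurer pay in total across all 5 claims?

Claim 1 — $12,085: deductible takes $2,217, $9,868 remains; member's 20% is $1,973.60. Member pays $4,190.60; OOP now $4,190.60. Plan pays $12,085 − $4,190.60 = $7,894.40.
Claim 2 — $1,881: 20% coinsurance on $1,881 = $376.20. Cost to member: $376.20. OOP to date $4,566.80. Plan pays $1,881 − $376.20 = $1,504.80.
Claim 3 — $236: deductible met; 20% of $236 = $47.20. Member pays $47.20; OOP now $4,614. Plan pays $236 − $47.20 = $188.80.
Claim 4 — $12,176: deductible already satisfied, so member's share is 20% × $12,176 = $2,435.20. OOP would hit $7,049.20 > $5,100, so the cap limits the member to $5,100 − $4,614 = $486. Insurer: $12,176 − $486 = $11,690.
Claim 5 — $273: deductible already satisfied, so member's share is 20% × $273 = $54.60. OOP would hit $5,154.60 > $5,100, so the cap limits the member to $5,100 − $5,100 = $0. Plan pays $273 − $0 = $273.
Insurer total: $7,894.40 + $1,504.80 + $188.80 + $11,690 + $273 = $21,551.

$21,551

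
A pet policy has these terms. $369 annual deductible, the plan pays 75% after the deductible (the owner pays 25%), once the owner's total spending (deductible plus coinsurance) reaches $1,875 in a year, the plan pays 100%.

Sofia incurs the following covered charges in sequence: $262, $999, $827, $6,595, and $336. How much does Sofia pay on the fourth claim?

$1,076.25

Claim 1 ($262): entire amount goes to the deductible. Owner owes $262 (running OOP $262).
Claim 2 ($999): $107 finishes the deductible; $892 goes to coinsurance; 25% of $892 = $223. Cost to owner: $330. OOP to date $592.
Claim 3 ($827): 25% coinsurance on $827 = $206.75. Owner pays $206.75; OOP now $798.75.
Claim 4 ($6,595): 25% coinsurance on $6,595 = $1,648.75. OOP would hit $2,447.50 > $1,875, so the cap limits the owner to $1,875 − $798.75 = $1,076.25.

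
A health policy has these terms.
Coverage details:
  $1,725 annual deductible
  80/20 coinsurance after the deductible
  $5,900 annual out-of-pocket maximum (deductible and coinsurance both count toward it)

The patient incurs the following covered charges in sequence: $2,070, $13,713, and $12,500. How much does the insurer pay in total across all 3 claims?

$22,383

Claim 1 — $2,070: $1,725 to deductible, leaving $345; coinsurance $345 × 20% = $69. Cost to patient: $1,794. OOP to date $1,794. Plan pays $2,070 − $1,794 = $276.
Claim 2 — $13,713: deductible already satisfied, so patient's share is 20% × $13,713 = $2,742.60. Patient pays $2,742.60; OOP now $4,536.60. Insurer: $13,713 − $2,742.60 = $10,970.40.
Claim 3 — $12,500: deductible met; 20% of $12,500 = $2,500. That would push OOP to $7,036.60, over the $5,900 cap, so patient pays $5,900 − $4,536.60 = $1,363.40. Insurer: $12,500 − $1,363.40 = $11,136.60.
Insurer total = bills − patient's total = $28,283 − $5,900 = $22,383.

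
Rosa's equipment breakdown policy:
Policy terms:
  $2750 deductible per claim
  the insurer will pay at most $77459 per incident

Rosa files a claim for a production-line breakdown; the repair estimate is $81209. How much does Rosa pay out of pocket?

$3750

Subtract the deductible: $81209 − $2750 = $78459.
$78459 exceeds the $77459 limit, so the insurer pays the limit: $77459.
The business owner bears the rest of the original loss: $81209 − $77459 = $3750.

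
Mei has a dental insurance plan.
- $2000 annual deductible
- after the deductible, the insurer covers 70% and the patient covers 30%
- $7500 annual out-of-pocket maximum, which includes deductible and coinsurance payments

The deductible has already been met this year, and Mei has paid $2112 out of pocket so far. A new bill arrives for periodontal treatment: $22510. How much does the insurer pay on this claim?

$17122

The deductible is already satisfied, so the full bill goes to coinsurance.
Coinsurance: $22510 × 30% = $6753.
Year-to-date out-of-pocket would reach $2112 + $6753 = $8865, above the $7500 maximum, so the patient pays only $7500 − $2112 = $5388.
Insurer pays the balance: $22510 − $5388 = $17122.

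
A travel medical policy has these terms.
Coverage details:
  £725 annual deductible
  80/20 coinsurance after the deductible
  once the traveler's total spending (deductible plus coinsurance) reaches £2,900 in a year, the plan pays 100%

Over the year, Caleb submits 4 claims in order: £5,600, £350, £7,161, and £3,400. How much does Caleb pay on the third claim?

£1,130

Claim 1 — £5,600: £725 finishes the deductible; £4,875 goes to coinsurance; 20% of £4,875 = £975. Traveler owes £1,700 (running OOP £1,700).
Claim 2 — £350: 20% coinsurance on £350 = £70. Traveler owes £70 (running OOP £1,770).
Claim 3 — £7,161: deductible already satisfied, so traveler's share is 20% × £7,161 = £1,432.20. Adding that to £1,770 gives £3,202.20, past the £2,900 cap; traveler pays only £2,900 − £1,770 = £1,130.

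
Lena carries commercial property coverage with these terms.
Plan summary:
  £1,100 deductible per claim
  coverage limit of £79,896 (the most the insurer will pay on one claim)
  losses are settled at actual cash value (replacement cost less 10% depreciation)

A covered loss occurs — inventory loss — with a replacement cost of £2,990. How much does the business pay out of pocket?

£1,399

Actual cash value after 10% depreciation: £2,990 × 90% = £2,691.
After the deductible, £2,691 − £1,100 = £1,591 remains.
£1,591 is within the £79,896 limit, so the insurer pays £1,591.
Business's share is the uncovered remainder: £2,990 − £1,591 = £1,399.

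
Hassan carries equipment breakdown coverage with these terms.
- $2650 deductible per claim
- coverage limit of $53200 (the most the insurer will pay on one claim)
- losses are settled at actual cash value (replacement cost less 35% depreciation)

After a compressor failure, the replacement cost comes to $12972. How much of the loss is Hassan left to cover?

$7190.20

Depreciate 35%: the covered value is $12972 × 0.65 = $8431.80.
After the deductible, $8431.80 − $2650 = $5781.80 remains.
$5781.80 is within the $53200 limit, so the insurer pays $5781.80.
Business owner's share is the uncovered remainder: $12972 − $5781.80 = $7190.20.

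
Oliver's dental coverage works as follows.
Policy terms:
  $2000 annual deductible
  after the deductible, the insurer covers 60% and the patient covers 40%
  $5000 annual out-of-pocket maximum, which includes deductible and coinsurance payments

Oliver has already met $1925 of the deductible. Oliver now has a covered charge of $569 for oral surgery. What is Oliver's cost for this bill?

$272.60

Deductible still to meet: $2000 − $1925 = $75.
After the $75 deductible portion, $569 − $75 = $494 is subject to coinsurance.
40% of $494 = $197.60 falls to the patient.
So the patient owes $75 + $197.60 = $272.60 before any cap.
Cumulative spending $1925 + $272.60 = $2197.60 stays under the $5000 maximum.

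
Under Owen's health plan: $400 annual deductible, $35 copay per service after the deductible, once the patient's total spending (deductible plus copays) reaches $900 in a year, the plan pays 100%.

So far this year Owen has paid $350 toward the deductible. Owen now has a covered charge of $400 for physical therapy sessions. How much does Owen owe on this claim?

$85

$350 of the $400 deductible is already met, leaving $50.
The remaining $350 (= $400 − $50) moves to the copay.
Copay on this service: $35.
So the patient owes $50 + $35 = $85 before any cap.
Total out-of-pocket so far would be $350 + $85 = $435, below the $900 cap — no reduction.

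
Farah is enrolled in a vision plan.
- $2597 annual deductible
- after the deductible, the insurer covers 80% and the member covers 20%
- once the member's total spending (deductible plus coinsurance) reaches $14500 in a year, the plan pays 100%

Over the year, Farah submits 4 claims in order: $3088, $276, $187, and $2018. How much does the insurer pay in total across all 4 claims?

#1 ($3088): $2597 to deductible, leaving $491; coinsurance $491 × 20% = $98.20. Member pays $2695.20; OOP now $2695.20. Plan pays $3088 − $2695.20 = $392.80.
#2 ($276): 20% coinsurance on $276 = $55.20. Cost to member: $55.20. OOP to date $2750.40. Insurer: $276 − $55.20 = $220.80.
#3 ($187): deductible already satisfied, so member's share is 20% × $187 = $37.40. Member pays $37.40; OOP now $2787.80. Insurer: $187 − $37.40 = $149.60.
#4 ($2018): deductible already satisfied, so member's share is 20% × $2018 = $403.60. Member pays $403.60; OOP now $3191.40. Plan pays $2018 − $403.60 = $1614.40.
Insurer total = bills − member's total = $5569 − $3191.40 = $2377.60.

$2377.60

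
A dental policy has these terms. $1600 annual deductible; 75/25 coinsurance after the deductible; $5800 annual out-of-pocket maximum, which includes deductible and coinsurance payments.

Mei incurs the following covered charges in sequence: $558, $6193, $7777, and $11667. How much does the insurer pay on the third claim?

Claim 1 ($558): entire amount goes to the deductible. Patient pays $558; OOP now $558. Plan pays $558 − $558 = $0.
Claim 2 ($6193): $1042 finishes the deductible; $5151 goes to coinsurance; patient's 25% is $1287.75. Patient owes $2329.75 (running OOP $2887.75). Plan pays $6193 − $2329.75 = $3863.25.
Claim 3 ($7777): 25% coinsurance on $7777 = $1944.25. Cost to patient: $1944.25. OOP to date $4832. Insurer: $7777 − $1944.25 = $5832.75.

$5832.75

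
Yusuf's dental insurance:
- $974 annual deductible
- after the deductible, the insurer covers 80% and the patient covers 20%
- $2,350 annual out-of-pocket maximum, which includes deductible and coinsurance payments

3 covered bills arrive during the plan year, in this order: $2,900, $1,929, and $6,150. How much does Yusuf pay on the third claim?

$605

Claim 1 ($2,900): $974 finishes the deductible; $1,926 goes to coinsurance; patient's 20% is $385.20. Patient pays $1,359.20; OOP now $1,359.20.
Claim 2 ($1,929): deductible met; 20% of $1,929 = $385.80. Cost to patient: $385.80. OOP to date $1,745.
Claim 3 ($6,150): deductible already satisfied, so patient's share is 20% × $6,150 = $1,230. That would push OOP to $2,975, over the $2,350 cap, so patient pays $2,350 − $1,745 = $605.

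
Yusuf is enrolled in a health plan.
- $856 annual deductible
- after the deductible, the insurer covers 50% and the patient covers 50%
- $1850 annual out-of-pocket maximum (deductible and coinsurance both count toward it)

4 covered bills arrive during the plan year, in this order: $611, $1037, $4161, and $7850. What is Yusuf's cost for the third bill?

$598

Claim 1 ($611): all of it applies to the deductible. Patient owes $611 (running OOP $611).
Claim 2 ($1037): $245 to deductible, leaving $792; coinsurance $792 × 50% = $396. Patient owes $641 (running OOP $1252).
Claim 3 ($4161): deductible met; 50% of $4161 = $2080.50. Adding that to $1252 gives $3332.50, past the $1850 cap; patient pays only $1850 − $1252 = $598.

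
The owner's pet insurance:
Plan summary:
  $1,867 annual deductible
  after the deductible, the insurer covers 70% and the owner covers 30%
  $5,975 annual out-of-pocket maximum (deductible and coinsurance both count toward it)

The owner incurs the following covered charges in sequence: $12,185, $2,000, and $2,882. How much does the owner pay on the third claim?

$412.60

Bill 1, $12,185: $1,867 finishes the deductible; $10,318 goes to coinsurance; 30% of $10,318 = $3,095.40. Owner owes $4,962.40 (running OOP $4,962.40).
Bill 2, $2,000: deductible met; 30% of $2,000 = $600. Owner owes $600 (running OOP $5,562.40).
Bill 3, $2,882: 30% coinsurance on $2,882 = $864.60. That would push OOP to $6,427, over the $5,975 cap, so owner pays $5,975 − $5,562.40 = $412.60.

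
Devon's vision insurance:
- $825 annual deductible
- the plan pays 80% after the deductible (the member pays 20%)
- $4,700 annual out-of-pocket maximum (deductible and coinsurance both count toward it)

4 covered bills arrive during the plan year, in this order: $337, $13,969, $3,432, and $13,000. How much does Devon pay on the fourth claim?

$492.40

Claim 1 — $337: entire amount goes to the deductible. Member owes $337 (running OOP $337).
Claim 2 — $13,969: deductible takes $488, $13,481 remains; member's 20% is $2,696.20. Member owes $3,184.20 (running OOP $3,521.20).
Claim 3 — $3,432: deductible met; 20% of $3,432 = $686.40. Member pays $686.40; OOP now $4,207.60.
Claim 4 — $13,000: deductible met; 20% of $13,000 = $2,600. Adding that to $4,207.60 gives $6,807.60, past the $4,700 cap; member pays only $4,700 − $4,207.60 = $492.40.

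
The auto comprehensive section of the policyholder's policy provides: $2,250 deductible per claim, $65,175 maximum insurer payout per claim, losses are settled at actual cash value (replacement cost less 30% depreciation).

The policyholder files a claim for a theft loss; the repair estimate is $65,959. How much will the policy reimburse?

$43,921.30

Actual cash value after 30% depreciation: $65,959 × 70% = $46,171.30.
Less the $2,250 deductible: $46,171.30 − $2,250 = $43,921.30.
$43,921.30 ≤ $65,175, so the limit doesn't bind; insurer pays $43,921.30.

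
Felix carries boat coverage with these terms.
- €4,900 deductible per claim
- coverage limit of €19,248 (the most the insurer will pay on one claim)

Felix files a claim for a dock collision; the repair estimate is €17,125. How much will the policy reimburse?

Less the €4,900 deductible: €17,125 − €4,900 = €12,225.
€12,225 is within the €19,248 limit, so the insurer pays €12,225.

€12,225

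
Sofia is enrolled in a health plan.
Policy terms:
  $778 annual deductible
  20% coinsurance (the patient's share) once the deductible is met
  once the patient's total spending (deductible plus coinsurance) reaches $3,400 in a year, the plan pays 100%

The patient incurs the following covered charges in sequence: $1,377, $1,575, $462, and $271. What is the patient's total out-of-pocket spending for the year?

Claim 1 — $1,377: deductible takes $778, $599 remains; 20% of $599 = $119.80. Patient pays $897.80; OOP now $897.80.
Claim 2 — $1,575: deductible already satisfied, so patient's share is 20% × $1,575 = $315. Patient pays $315; OOP now $1,212.80.
Claim 3 — $462: 20% coinsurance on $462 = $92.40. Patient pays $92.40; OOP now $1,305.20.
Claim 4 — $271: deductible already satisfied, so patient's share is 20% × $271 = $54.20. Cost to patient: $54.20. OOP to date $1,359.40.
Summing the patient's payments: $897.80 + $315 + $92.40 + $54.20 = $1,359.40.

$1,359.40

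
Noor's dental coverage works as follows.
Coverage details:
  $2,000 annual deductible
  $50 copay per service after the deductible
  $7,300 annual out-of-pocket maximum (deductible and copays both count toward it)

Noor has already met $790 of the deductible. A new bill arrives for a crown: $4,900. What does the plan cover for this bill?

$3,640

$790 of the $2,000 deductible is already met, leaving $1,210.
That leaves $4,900 − $1,210 = $3,690 for the copay.
Copay on this service: $50.
So the patient owes $1,210 + $50 = $1,260 before any cap.
Total out-of-pocket so far would be $790 + $1,260 = $2,050, below the $7,300 cap — no reduction.
The insurer covers the remainder: $4,900 − $1,260 = $3,640.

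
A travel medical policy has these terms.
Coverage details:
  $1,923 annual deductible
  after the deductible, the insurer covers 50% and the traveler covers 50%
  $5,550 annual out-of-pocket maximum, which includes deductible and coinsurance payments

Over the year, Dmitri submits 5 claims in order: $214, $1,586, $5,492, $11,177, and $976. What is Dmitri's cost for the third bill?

$2,807.50

#1 ($214): all of it applies to the deductible. Traveler pays $214; OOP now $214.
#2 ($1,586): entire amount goes to the deductible. Cost to traveler: $1,586. OOP to date $1,800.
#3 ($5,492): $123 to deductible, leaving $5,369; traveler's 50% is $2,684.50. Cost to traveler: $2,807.50. OOP to date $4,607.50.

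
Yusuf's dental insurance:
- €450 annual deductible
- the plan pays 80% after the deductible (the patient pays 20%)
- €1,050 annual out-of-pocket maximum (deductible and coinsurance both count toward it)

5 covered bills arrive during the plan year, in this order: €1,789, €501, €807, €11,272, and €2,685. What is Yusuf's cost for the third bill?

Claim 1 — €1,789: €450 finishes the deductible; €1,339 goes to coinsurance; coinsurance €1,339 × 20% = €267.80. Patient owes €717.80 (running OOP €717.80).
Claim 2 — €501: deductible already satisfied, so patient's share is 20% × €501 = €100.20. Patient pays €100.20; OOP now €818.
Claim 3 — €807: 20% coinsurance on €807 = €161.40. Patient owes €161.40 (running OOP €979.40).

€161.40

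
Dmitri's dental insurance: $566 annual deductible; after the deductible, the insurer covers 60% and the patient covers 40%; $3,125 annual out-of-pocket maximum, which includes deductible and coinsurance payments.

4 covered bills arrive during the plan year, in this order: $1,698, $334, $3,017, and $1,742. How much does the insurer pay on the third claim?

Bill 1, $1,698: $566 to deductible, leaving $1,132; patient's 40% is $452.80. Cost to patient: $1,018.80. OOP to date $1,018.80. Insurer: $1,698 − $1,018.80 = $679.20.
Bill 2, $334: deductible already satisfied, so patient's share is 40% × $334 = $133.60. Cost to patient: $133.60. OOP to date $1,152.40. Insurer: $334 − $133.60 = $200.40.
Bill 3, $3,017: deductible already satisfied, so patient's share is 40% × $3,017 = $1,206.80. Patient pays $1,206.80; OOP now $2,359.20. Insurer: $3,017 − $1,206.80 = $1,810.20.

$1,810.20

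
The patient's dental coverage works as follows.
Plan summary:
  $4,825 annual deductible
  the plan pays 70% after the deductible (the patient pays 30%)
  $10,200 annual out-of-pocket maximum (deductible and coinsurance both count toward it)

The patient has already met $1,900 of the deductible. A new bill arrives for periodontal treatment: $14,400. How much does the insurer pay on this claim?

Deductible still to meet: $4,825 − $1,900 = $2,925.
After the $2,925 deductible portion, $14,400 − $2,925 = $11,475 is subject to coinsurance.
Coinsurance: $11,475 × 30% = $3,442.50.
That puts the patient's cost at $2,925 + $3,442.50 = $6,367.50 before any cap.
Year-to-date out-of-pocket becomes $1,900 + $6,367.50 = $8,267.50, still under the $10,200 maximum, so no cap applies.
The insurer covers the remainder: $14,400 − $6,367.50 = $8,032.50.

$8,032.50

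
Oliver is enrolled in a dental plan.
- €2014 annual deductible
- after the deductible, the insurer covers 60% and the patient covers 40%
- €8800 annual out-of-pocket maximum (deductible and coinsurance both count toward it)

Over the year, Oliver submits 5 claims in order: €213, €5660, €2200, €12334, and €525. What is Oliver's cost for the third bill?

Claim 1 (€213): all of it applies to the deductible. Patient pays €213; OOP now €213.
Claim 2 (€5660): €1801 to deductible, leaving €3859; patient's 40% is €1543.60. Patient owes €3344.60 (running OOP €3557.60).
Claim 3 (€2200): 40% coinsurance on €2200 = €880. Cost to patient: €880. OOP to date €4437.60.

€880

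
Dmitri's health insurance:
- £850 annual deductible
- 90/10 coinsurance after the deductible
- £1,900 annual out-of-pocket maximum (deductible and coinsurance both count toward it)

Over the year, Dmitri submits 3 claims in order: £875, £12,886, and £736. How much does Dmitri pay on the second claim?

£1,047.50

Claim 1 — £875: deductible takes £850, £25 remains; 10% of £25 = £2.50. Patient pays £852.50; OOP now £852.50.
Claim 2 — £12,886: 10% coinsurance on £12,886 = £1,288.60. That would push OOP to £2,141.10, over the £1,900 cap, so patient pays £1,900 − £852.50 = £1,047.50.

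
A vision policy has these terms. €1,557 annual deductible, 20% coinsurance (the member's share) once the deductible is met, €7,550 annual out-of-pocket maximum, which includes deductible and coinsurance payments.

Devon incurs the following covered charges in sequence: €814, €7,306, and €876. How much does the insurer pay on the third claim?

Claim 1 — €814: entire amount goes to the deductible. Member pays €814; OOP now €814. Plan pays €814 − €814 = €0.
Claim 2 — €7,306: deductible takes €743, €6,563 remains; 20% of €6,563 = €1,312.60. Member owes €2,055.60 (running OOP €2,869.60). Plan pays €7,306 − €2,055.60 = €5,250.40.
Claim 3 — €876: deductible already satisfied, so member's share is 20% × €876 = €175.20. Member owes €175.20 (running OOP €3,044.80). Plan pays €876 − €175.20 = €700.80.

€700.80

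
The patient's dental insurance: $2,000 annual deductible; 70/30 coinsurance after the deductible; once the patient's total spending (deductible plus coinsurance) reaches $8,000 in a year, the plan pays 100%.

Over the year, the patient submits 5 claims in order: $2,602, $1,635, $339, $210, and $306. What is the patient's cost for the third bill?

Bill 1, $2,602: $2,000 to deductible, leaving $602; patient's 30% is $180.60. Patient owes $2,180.60 (running OOP $2,180.60).
Bill 2, $1,635: 30% coinsurance on $1,635 = $490.50. Patient owes $490.50 (running OOP $2,671.10).
Bill 3, $339: deductible already satisfied, so patient's share is 30% × $339 = $101.70. Patient owes $101.70 (running OOP $2,772.80).

$101.70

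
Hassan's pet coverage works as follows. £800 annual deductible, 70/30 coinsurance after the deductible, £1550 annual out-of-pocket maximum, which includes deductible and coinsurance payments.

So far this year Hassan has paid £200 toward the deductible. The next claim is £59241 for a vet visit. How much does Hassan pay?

£200 of the £800 deductible is already met, leaving £600.
That leaves £59241 − £600 = £58641 for coinsurance.
Owner's 30% share of £58641 is £17592.30.
Owner responsibility before any cap: £600 + £17592.30 = £18192.30.
Adding £18192.30 to the £200 already spent would give £18392.30, which exceeds the £1550 cap; the owner pays just £1550 − £200 = £1350.

£1350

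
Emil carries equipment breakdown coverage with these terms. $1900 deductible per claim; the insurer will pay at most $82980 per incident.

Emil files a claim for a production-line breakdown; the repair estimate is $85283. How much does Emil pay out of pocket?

After the deductible, $85283 − $1900 = $83383 remains.
The $82980 per-incident cap binds; insurer pays $82980.
Business owner's share is the uncovered remainder: $85283 − $82980 = $2303.

$2303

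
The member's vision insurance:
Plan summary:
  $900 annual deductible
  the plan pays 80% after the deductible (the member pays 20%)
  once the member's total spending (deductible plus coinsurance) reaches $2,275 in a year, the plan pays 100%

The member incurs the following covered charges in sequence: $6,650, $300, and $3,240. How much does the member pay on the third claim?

$165

Claim 1 — $6,650: deductible takes $900, $5,750 remains; member's 20% is $1,150. Cost to member: $2,050. OOP to date $2,050.
Claim 2 — $300: 20% coinsurance on $300 = $60. Member pays $60; OOP now $2,110.
Claim 3 — $3,240: deductible already satisfied, so member's share is 20% × $3,240 = $648. That would push OOP to $2,758, over the $2,275 cap, so member pays $2,275 − $2,110 = $165.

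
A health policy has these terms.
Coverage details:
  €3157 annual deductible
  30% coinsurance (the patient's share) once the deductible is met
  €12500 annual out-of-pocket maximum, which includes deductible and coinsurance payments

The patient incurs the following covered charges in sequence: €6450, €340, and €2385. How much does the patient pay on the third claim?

€715.50

Claim 1 (€6450): deductible takes €3157, €3293 remains; patient's 30% is €987.90. Patient pays €4144.90; OOP now €4144.90.
Claim 2 (€340): deductible already satisfied, so patient's share is 30% × €340 = €102. Patient pays €102; OOP now €4246.90.
Claim 3 (€2385): deductible already satisfied, so patient's share is 30% × €2385 = €715.50. Patient pays €715.50; OOP now €4962.40.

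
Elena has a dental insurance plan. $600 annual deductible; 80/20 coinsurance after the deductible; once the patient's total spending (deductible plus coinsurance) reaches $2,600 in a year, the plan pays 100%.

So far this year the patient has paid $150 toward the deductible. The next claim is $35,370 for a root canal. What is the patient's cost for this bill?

$150 of the $600 deductible is already met, leaving $450.
That leaves $35,370 − $450 = $34,920 for coinsurance.
Patient's 20% share of $34,920 is $6,984.
Patient responsibility before any cap: $450 + $6,984 = $7,434.
Adding $7,434 to the $150 already spent would give $7,584, which exceeds the $2,600 cap; the patient pays just $2,600 − $150 = $2,450.

$2,450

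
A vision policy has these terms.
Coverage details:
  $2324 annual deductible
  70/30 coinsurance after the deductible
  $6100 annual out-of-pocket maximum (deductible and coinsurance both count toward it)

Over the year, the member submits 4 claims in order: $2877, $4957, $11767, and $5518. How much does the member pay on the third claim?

Claim 1 — $2877: deductible takes $2324, $553 remains; coinsurance $553 × 30% = $165.90. Member owes $2489.90 (running OOP $2489.90).
Claim 2 — $4957: deductible met; 30% of $4957 = $1487.10. Cost to member: $1487.10. OOP to date $3977.
Claim 3 — $11767: 30% coinsurance on $11767 = $3530.10. Adding that to $3977 gives $7507.10, past the $6100 cap; member pays only $6100 − $3977 = $2123.

$2123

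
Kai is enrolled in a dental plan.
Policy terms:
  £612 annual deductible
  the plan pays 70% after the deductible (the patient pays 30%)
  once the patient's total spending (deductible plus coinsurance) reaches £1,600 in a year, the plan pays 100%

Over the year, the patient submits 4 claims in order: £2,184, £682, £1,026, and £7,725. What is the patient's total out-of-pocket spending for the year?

£1,600

#1 (£2,184): £612 to deductible, leaving £1,572; coinsurance £1,572 × 30% = £471.60. Patient owes £1,083.60 (running OOP £1,083.60).
#2 (£682): deductible met; 30% of £682 = £204.60. Patient pays £204.60; OOP now £1,288.20.
#3 (£1,026): 30% coinsurance on £1,026 = £307.80. Patient owes £307.80 (running OOP £1,596).
#4 (£7,725): 30% coinsurance on £7,725 = £2,317.50. OOP would hit £3,913.50 > £1,600, so the cap limits the patient to £1,600 − £1,596 = £4.
Total paid by the patient: £1,083.60 + £204.60 + £307.80 + £4 = £1,600.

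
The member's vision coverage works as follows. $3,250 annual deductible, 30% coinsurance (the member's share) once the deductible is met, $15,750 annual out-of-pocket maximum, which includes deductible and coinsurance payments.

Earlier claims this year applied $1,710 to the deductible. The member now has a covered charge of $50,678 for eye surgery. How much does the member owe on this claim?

$14,040

Remaining deductible: $3,250 − $1,710 = $1,540.
After the $1,540 deductible portion, $50,678 − $1,540 = $49,138 is subject to coinsurance.
Member's 30% share of $49,138 is $14,741.40.
So the member owes $1,540 + $14,741.40 = $16,281.40 before any cap.
Adding $16,281.40 to the $1,710 already spent would give $17,991.40, which exceeds the $15,750 cap; the member pays just $15,750 − $1,710 = $14,040.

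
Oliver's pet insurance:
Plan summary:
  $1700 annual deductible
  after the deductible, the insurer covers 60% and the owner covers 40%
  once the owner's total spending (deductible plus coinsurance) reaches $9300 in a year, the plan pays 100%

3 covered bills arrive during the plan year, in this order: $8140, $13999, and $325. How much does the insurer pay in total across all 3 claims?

$13164

Claim 1 ($8140): $1700 to deductible, leaving $6440; 40% of $6440 = $2576. Cost to owner: $4276. OOP to date $4276. Plan pays $8140 − $4276 = $3864.
Claim 2 ($13999): deductible met; 40% of $13999 = $5599.60. OOP would hit $9875.60 > $9300, so the cap limits the owner to $9300 − $4276 = $5024. Plan pays $13999 − $5024 = $8975.
Claim 3 ($325): 40% coinsurance on $325 = $130. OOP would hit $9430 > $9300, so the cap limits the owner to $9300 − $9300 = $0. Plan pays $325 − $0 = $325.
Insurer total = bills − owner's total = $22464 − $9300 = $13164.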